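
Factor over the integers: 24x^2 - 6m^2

Every term has a factor of 6. Then 4x^2 - m^2 = (2x)² − (m)².

6(2x - m)(2x + m)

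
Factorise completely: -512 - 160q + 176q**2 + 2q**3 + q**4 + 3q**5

Testing divisors of the constant over divisors of the leading coefficient, q = -4 is a root, so (q + 4) is a factor; dividing leaves 3q**4 - 11q**3 + 46q**2 - 8q - 128.
Continuing, q = 2 is a root, so (q - 2) divides it; the quotient is 3q**3 - 5q**2 + 36q + 64.
Then q = -4/3 is a root, so (3q + 4) divides it; the quotient is q**2 - 3q + 16.
The quadratic q**2 - 3q + 16 has discriminant -55 < 0 and is irreducible over ℤ.

(3q + 4)(q + 4)(q - 2)(q**2 - 3q + 16)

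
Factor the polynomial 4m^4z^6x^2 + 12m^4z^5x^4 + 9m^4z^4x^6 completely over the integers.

m^4x^2z^4(2z + 3x^2)^2

Pull out the common factor m^4z^4x^2, leaving 4z^2 + 12zx^2 + 9x^4.
Recognize a perfect-square trinomial with the parts 3x^2 and 2z.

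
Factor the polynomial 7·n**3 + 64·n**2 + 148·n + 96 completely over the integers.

Trying the rational-root candidates, n = -2 is a root, so (n + 2) is a factor; dividing leaves 7·n**2 + 50·n + 48.
The remaining quadratic factors as (n + 6)(7·n + 8).

(7·n + 8)·(n + 2)·(n + 6)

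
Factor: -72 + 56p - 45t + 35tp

Group as (35tp - 45t) + (56p - 72) = 5t(7p - 9) + 8(7p - 9).
Both groups share the factor (7p - 9).

(5t + 8)(7p - 9)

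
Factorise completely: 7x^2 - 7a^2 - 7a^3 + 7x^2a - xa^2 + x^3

(x - a)(x + 7a + 7)(x + a)

Group: x(x^2 + 6xa + 7x - 7a^2 - 7a) + a(x^2 + 6xa + 7x - 7a^2 - 7a); both groups contain (x^2 + 6xa + 7x - 7a^2 - 7a), so (x + a) is a factor with cofactor x^2 + 6xa + 7x - 7a^2 - 7a.
The cofactor groups again: x^2 + 6xa + 7x - 7a^2 - 7a = x(x + 7a + 7) - a(x + 7a + 7); both groups contain (x + 7a + 7), giving (x - a)(x + 7a + 7).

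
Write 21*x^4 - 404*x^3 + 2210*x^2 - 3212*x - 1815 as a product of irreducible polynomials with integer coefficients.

By the rational root theorem, x = 11/3 is a root, so (3*x - 11) divides it; the quotient is 7*x^3 - 109*x^2 + 337*x + 165.
Continuing, x = 11 is a root, so (x - 11) is a factor; dividing leaves 7*x^2 - 32*x - 15.
The remaining quadratic factors as (7*x + 3)(x - 5).

(3*x - 11)*(7*x + 3)*(x - 11)*(x - 5)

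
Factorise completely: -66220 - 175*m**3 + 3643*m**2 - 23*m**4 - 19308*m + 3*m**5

(3*m + 7)*(m + 11)*(m - 10)*(m**2 - 11*m + 86)

Trying the rational-root candidates, m = -7/3 is a root, so (3*m + 7) is a factor; dividing leaves m**4 - 10*m**3 - 35*m**2 + 1296*m - 9460.
Next, m = 10 is a root, giving the factor (m - 10) and quotient m**3 - 35*m + 946.
Next, m = -11 is a root, so (m + 11) is a factor; dividing leaves m**2 - 11*m + 86.
The quadratic m**2 - 11*m + 86 has discriminant -223 < 0 and is irreducible over ℤ.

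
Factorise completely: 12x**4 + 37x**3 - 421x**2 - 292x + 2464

(3x - 8)(4x + 11)(x + 7)(x - 4)

Trying the rational-root candidates, x = -11/4 is a root, giving the factor (4x + 11) and quotient 3x**3 + x**2 - 108x + 224.
Continuing, x = 8/3 is a root, giving the factor (3x - 8) and quotient x**2 + 3x - 28.
The remaining quadratic factors as (x - 4)(x + 7).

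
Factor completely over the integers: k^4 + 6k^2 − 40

Substitute u = k^2 to get a quadratic in u, then factor.
k^2 − 4 is a difference of squares.
k^2 + 10 is irreducible over ℤ (always positive, so no real roots).

(k + 2)(k − 2)(k^2 + 10)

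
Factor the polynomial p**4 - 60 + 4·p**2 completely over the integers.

Substitute u = p**2 to get a quadratic in u, then factor.
p**2 + 10 is irreducible over ℤ (always positive, so no real roots).
p**2 - 6 is irreducible over ℤ (6 is not a perfect square).

(p**2 + 10)·(p**2 - 6)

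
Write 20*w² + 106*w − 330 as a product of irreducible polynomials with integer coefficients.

Pull out the common factor 2, then factor the remaining trinomial.

2*(2*w + 15)*(5*w − 11)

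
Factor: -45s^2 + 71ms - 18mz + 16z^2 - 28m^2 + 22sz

Group: -4m(7m - 9s + 8z) + (5s + 2z)(7m - 9s + 8z); both groups contain (7m - 9s + 8z).

-(4m - 5s - 2z)(7m - 9s + 8z)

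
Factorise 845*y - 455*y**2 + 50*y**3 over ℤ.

5*y*(2*y - 13)*(5*y - 13)

Pull out the common factor 5*y, then factor the remaining trinomial.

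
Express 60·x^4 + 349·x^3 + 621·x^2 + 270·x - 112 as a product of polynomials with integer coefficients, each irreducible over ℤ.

(3·x + 8)·(4·x - 1)·(5·x + 7)·(x + 2)

By the rational root theorem, x = -7/5 is a root, giving the factor (5·x + 7) and quotient 12·x^3 + 53·x^2 + 50·x - 16.
Next, x = 1/4 is a root, so (4·x - 1) is a factor; dividing leaves 3·x^2 + 14·x + 16.
The remaining quadratic factors as (x + 2)(3·x + 8).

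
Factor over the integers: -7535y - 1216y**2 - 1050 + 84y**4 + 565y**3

(3y + 10)(4y - 15)(7y + 1)(y + 7)

Trying the rational-root candidates, y = -1/7 is a root, so (7y + 1) is a factor; dividing leaves 12y**3 + 79y**2 - 185y - 1050.
Next, y = -7 is a root, so (y + 7) divides it; the quotient is 12y**2 - 5y - 150.
The remaining quadratic factors as (4y - 15)(3y + 10).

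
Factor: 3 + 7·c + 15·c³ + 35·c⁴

(7·c + 3)·(5·c³ + 1)

Group as (35·c⁴ + 7·c) + (15·c³ + 3) = 7·c·(5·c³ + 1) + 3·(5·c³ + 1).
Both groups share the factor (5·c³ + 1).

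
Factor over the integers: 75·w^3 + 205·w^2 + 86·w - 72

(3·w + 4)·(5·w + 9)·(5·w - 2)

Among the possible rational roots, w = -4/3 is a root, so (3·w + 4) divides it; the quotient is 25·w^2 + 35·w - 18.
The remaining quadratic factors as (5·w - 2)(5·w + 9).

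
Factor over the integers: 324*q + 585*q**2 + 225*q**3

Pull out the common factor 9*q, then factor the remaining trinomial.

9*q*(5*q + 4)*(5*q + 9)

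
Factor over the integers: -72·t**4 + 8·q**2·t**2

8·t**2·(q + 3·t)·(q - 3·t)

Pull out the common factor 8·t**2; q**2 - 9·t**2 is a difference of squares.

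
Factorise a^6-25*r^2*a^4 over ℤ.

Factor out a^4 first: what remains is -25*r^2+a^2.
Recognize a difference of squares with the parts a and 5*r.

-a^4*(5*r-a)*(5*r+a)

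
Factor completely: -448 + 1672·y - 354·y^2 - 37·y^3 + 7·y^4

Testing divisors of the constant over divisors of the leading coefficient, y = 8 is a root, giving the factor (y - 8) and quotient 7·y^3 + 19·y^2 - 202·y + 56.
Next, y = 4 is a root, giving the factor (y - 4) and quotient 7·y^2 + 47·y - 14.
The remaining quadratic factors as (7·y - 2)(y + 7).

(7·y - 2)·(y + 7)·(y - 4)·(y - 8)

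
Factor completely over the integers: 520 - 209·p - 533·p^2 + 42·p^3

(6·p - 5)·(7·p + 8)·(p - 13)

Among the possible rational roots, p = -8/7 is a root, so (7·p + 8) is a factor; dividing leaves 6·p^2 - 83·p + 65.
The remaining quadratic factors as (6·p - 5)(p - 13).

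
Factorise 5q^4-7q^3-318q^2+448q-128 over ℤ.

By the rational root theorem, q = 1 is a root, so (q-1) divides it; the quotient is 5q^3-2q^2-320q+128.
Continuing, q = 2/5 is a root, so (5q-2) divides it; the quotient is q^2-64.
The remaining quadratic factors as (q-8)(q+8).

(5q-2)(q+8)(q-1)(q-8)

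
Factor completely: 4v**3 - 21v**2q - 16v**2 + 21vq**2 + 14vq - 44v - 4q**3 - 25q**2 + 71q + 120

(v - 4q - 5)(4v - q - 8)(v - q + 3)

Group: v(4v**2 - 5vq + 4v + q**2 + 5q - 24) + (-4q - 5)(4v**2 - 5vq + 4v + q**2 + 5q - 24); both groups contain (4v**2 - 5vq + 4v + q**2 + 5q - 24), so (v - 4q - 5) is a factor with cofactor 4v**2 - 5vq + 4v + q**2 + 5q - 24.
The cofactor groups again: 4v**2 - 5vq + 4v + q**2 + 5q - 24 = v(4v - q - 8) + (-q + 3)(4v - q - 8); both groups contain (4v - q - 8), giving (v - q + 3)(4v - q - 8).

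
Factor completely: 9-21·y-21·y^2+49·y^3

Group as (49·y^3-21·y) + (-21·y^2+9) = 7·y·(7·y^2-3) - 3·(7·y^2-3).
Both groups share the factor (7·y^2-3).

(7·y-3)·(7·y^2-3)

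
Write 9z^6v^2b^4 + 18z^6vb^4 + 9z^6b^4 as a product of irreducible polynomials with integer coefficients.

9b^4z^6(v + 1)^2

Factor out 9z^6b^4 first: what remains is v^2 + 2v + 1.
Recognize a perfect-square trinomial with the parts v and 1.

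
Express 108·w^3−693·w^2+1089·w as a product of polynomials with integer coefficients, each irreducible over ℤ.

Pull out the common factor 9·w, then factor the remaining trinomial.

9·w·(3·w−11)·(4·w−11)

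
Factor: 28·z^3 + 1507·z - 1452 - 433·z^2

Trying the rational-root candidates, z = 12/7 is a root, so (7·z - 12) divides it; the quotient is 4·z^2 - 55·z + 121.
The remaining quadratic factors as (4·z - 11)(z - 11).

(4·z - 11)·(7·z - 12)·(z - 11)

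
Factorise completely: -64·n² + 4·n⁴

Every term has a factor of 4·n². Then n² - 16 = (n)² − (4)².

4·n²·(n + 4)·(n - 4)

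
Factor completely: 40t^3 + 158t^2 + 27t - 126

(2t + 7)(4t - 3)(5t + 6)

Among the possible rational roots, t = -7/2 is a root, giving the factor (2t + 7) and quotient 20t^2 + 9t - 18.
The remaining quadratic factors as (4t - 3)(5t + 6).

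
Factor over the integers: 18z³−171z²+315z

Pull out the common factor 9z, then factor the remaining trinomial.

9z(2z−5)(z−7)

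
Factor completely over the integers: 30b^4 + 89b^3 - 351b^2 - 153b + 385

(5b - 11)(6b + 7)(b + 5)(b - 1)

Among the possible rational roots, b = 1 is a root, so (b - 1) is a factor; dividing leaves 30b^3 + 119b^2 - 232b - 385.
Then b = -5 is a root, giving the factor (b + 5) and quotient 30b^2 - 31b - 77.
The remaining quadratic factors as (6b + 7)(5b - 11).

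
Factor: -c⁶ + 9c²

-c²(c² + 3)(c² - 3)

Pull out the common factor c², leaving -c⁴ + 9.
Recognize a difference of squares with the parts 3 and c².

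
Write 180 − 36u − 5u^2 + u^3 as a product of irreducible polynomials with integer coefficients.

Trying the rational-root candidates, u = −6 is a root, so (u + 6) divides it; the quotient is u^2 − 11u + 30.
The remaining quadratic factors as (u − 5)(u − 6).

(u + 6)(u − 5)(u − 6)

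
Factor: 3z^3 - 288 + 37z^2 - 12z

Testing divisors of the constant over divisors of the leading coefficient, z = -3 is a root, so (z + 3) is a factor; dividing leaves 3z^2 + 28z - 96.
The remaining quadratic factors as (z + 12)(3z - 8).

(3z - 8)(z + 12)(z + 3)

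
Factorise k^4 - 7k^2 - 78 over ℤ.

Substitute u = k^2 to get a quadratic in u, then factor.
k^2 + 6 is irreducible over ℤ (always positive, so no real roots).
k^2 - 13 is irreducible over ℤ (13 is not a perfect square).

(k^2 + 6)(k^2 - 13)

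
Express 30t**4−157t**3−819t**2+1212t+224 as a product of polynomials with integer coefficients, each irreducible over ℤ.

By the rational root theorem, t = 7/5 is a root, giving the factor (5t−7) and quotient 6t**3−23t**2−196t−32.
Next, t = −1/6 is a root, giving the factor (6t+1) and quotient t**2−4t−32.
The remaining quadratic factors as (t−8)(t+4).

(5t−7)(6t+1)(t+4)(t−8)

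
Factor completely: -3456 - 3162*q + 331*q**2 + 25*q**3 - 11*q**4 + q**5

By the rational root theorem, q = -1 is a root, giving the factor (q + 1) and quotient q**4 - 12*q**3 + 37*q**2 + 294*q - 3456.
Then q = 9 is a root, so (q - 9) divides it; the quotient is q**3 - 3*q**2 + 10*q + 384.
Continuing, q = -6 is a root, giving the factor (q + 6) and quotient q**2 - 9*q + 64.
The quadratic q**2 - 9*q + 64 has discriminant -175 < 0 and is irreducible over ℤ.

(q + 1)*(q + 6)*(q - 9)*(q**2 - 9*q + 64)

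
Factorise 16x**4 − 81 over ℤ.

(2x + 3)(2x − 3)(4x**2 + 9)

Write as (4x**2)² − (9)², then factor 4x**2 − 9 once more.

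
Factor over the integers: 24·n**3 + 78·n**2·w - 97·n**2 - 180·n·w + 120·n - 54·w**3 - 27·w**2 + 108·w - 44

Group: n·(24·n**2 + 6·n·w - 49·n - 18·w**2 - 21·w + 22) + (3·w - 2)·(24·n**2 + 6·n·w - 49·n - 18·w**2 - 21·w + 22); both groups contain (24·n**2 + 6·n·w - 49·n - 18·w**2 - 21·w + 22), so (n + 3·w - 2) is a factor with cofactor 24·n**2 + 6·n·w - 49·n - 18·w**2 - 21·w + 22.
The cofactor groups again: 24·n**2 + 6·n·w - 49·n - 18·w**2 - 21·w + 22 = 8·n·(3·n + 3·w - 2) + (-6·w - 11)·(3·n + 3·w - 2); both groups contain (3·n + 3·w - 2), giving (8·n - 6·w - 11)·(3·n + 3·w - 2).

(3·n + 3·w - 2)·(8·n - 6·w - 11)·(n + 3·w - 2)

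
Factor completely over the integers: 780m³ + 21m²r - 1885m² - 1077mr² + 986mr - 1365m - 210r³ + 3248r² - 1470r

(12m - 15r + 7)(13m + 14r)(5m + r - 15)

Group: 13m(60m² - 63mr - 145m - 15r² + 232r - 105) + 14r(60m² - 63mr - 145m - 15r² + 232r - 105); both groups contain (60m² - 63mr - 145m - 15r² + 232r - 105), so (13m + 14r) is a factor with cofactor 60m² - 63mr - 145m - 15r² + 232r - 105.
The cofactor groups again: 60m² - 63mr - 145m - 15r² + 232r - 105 = 5m(12m - 15r + 7) + (r - 15)(12m - 15r + 7); both groups contain (12m - 15r + 7), giving (5m + r - 15)(12m - 15r + 7).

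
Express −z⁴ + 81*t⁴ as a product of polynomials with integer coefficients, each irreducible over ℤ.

(3*t)⁴ − (z)⁴ = ((3*t)² − (z)²)((3*t)² + (z)²); the first factor splits again, the second (9*t² + z²) is irreducible.

(3*t + z)*(3*t − z)*(9*t² + z²)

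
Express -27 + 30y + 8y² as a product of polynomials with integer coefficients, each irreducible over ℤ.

Need a pair with product 8·(-27) = -216 and sum 30: that's -6 and 36.
Split the middle term: 8y² - 6y + 36y - 27 = 2y(4y - 3) + 9(4y - 3).

(2y + 9)(4y - 3)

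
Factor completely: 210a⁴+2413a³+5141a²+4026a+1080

(5a+4)(6a+5)(7a+6)(a+9)

Among the possible rational roots, a = -5/6 is a root, giving the factor (6a+5) and quotient 35a³+373a²+546a+216.
Next, a = -6/7 is a root, so (7a+6) divides it; the quotient is 5a²+49a+36.
The remaining quadratic factors as (5a+4)(a+9).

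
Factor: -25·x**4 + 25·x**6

25·x**4·(x + 1)·(x - 1)

Every term has a factor of 25·x**4; factoring it out leaves x**2 - 1.
Recognize a difference of squares with the parts x and 1.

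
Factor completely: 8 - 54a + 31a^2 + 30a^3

(5a - 4)(6a - 1)(a + 2)

Trying the rational-root candidates, a = 4/5 is a root, so (5a - 4) is a factor; dividing leaves 6a^2 + 11a - 2.
The remaining quadratic factors as (a + 2)(6a - 1).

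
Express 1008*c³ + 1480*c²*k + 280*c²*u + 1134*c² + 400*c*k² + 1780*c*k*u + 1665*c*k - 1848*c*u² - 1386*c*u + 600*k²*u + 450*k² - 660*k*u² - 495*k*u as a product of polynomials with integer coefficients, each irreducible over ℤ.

(14*c + 5*k)*(8*c + 12*u + 9)*(9*c + 10*k - 11*u)

Group: 8*c*(126*c² + 185*c*k - 154*c*u + 50*k² - 55*k*u) + (12*u + 9)*(126*c² + 185*c*k - 154*c*u + 50*k² - 55*k*u); both groups contain (126*c² + 185*c*k - 154*c*u + 50*k² - 55*k*u), so (8*c + 12*u + 9) is a factor with cofactor 126*c² + 185*c*k - 154*c*u + 50*k² - 55*k*u.
The cofactor groups again: 126*c² + 185*c*k - 154*c*u + 50*k² - 55*k*u = 14*c*(9*c + 10*k - 11*u) + 5*k*(9*c + 10*k - 11*u); both groups contain (9*c + 10*k - 11*u), giving (14*c + 5*k)*(9*c + 10*k - 11*u).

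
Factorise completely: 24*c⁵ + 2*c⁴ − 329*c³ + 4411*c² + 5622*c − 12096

(4*c + 9)*(6*c − 7)*(c + 6)*(c² − 7*c + 32)

Testing divisors of the constant over divisors of the leading coefficient, c = −6 is a root, giving the factor (c + 6) and quotient 24*c⁴ − 142*c³ + 523*c² + 1273*c − 2016.
Next, c = −9/4 is a root, giving the factor (4*c + 9) and quotient 6*c³ − 49*c² + 241*c − 224.
Next, c = 7/6 is a root, so (6*c − 7) divides it; the quotient is c² − 7*c + 32.
The quadratic c² − 7*c + 32 has discriminant −79 < 0 and is irreducible over ℤ.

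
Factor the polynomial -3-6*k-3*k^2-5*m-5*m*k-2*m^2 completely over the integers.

Group: -2*m*(m+k+1) + (-3*k-3)*(m+k+1); both groups contain (m+k+1).

-(2*m+3*k+3)*(m+k+1)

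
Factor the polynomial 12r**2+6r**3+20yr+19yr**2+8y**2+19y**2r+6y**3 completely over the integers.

(3y+2r+4)(2y+3r)(y+r)

Group: y(6y**2+13yr+8y+6r**2+12r) + r(6y**2+13yr+8y+6r**2+12r); both groups contain (6y**2+13yr+8y+6r**2+12r), so (y+r) is a factor with cofactor 6y**2+13yr+8y+6r**2+12r.
The cofactor groups again: 6y**2+13yr+8y+6r**2+12r = 3y(2y+3r) + (2r+4)(2y+3r); both groups contain (2y+3r), giving (3y+2r+4)(2y+3r).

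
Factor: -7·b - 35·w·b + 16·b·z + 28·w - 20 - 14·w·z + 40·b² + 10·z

-(7·w - 8·b - 5)·(5·b + 2·z - 4)

Group: -5·b·(7·w - 8·b - 5) + (-2·z + 4)·(7·w - 8·b - 5); both groups contain (7·w - 8·b - 5).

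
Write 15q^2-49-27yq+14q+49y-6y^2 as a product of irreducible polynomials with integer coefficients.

Group: -6y(y+5q-7) + (3q+7)(y+5q-7); both groups contain (y+5q-7).

-(6y-3q-7)(y+5q-7)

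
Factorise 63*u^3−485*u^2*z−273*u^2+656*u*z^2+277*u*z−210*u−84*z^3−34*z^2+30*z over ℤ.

Group: 9*u*(7*u^2−43*u*z−35*u+6*z^2+5*z) + (−14*z+6)*(7*u^2−43*u*z−35*u+6*z^2+5*z); both groups contain (7*u^2−43*u*z−35*u+6*z^2+5*z), so (9*u−14*z+6) is a factor with cofactor 7*u^2−43*u*z−35*u+6*z^2+5*z.
The cofactor groups again: 7*u^2−43*u*z−35*u+6*z^2+5*z = 7*u*(u−6*z−5) − z*(u−6*z−5); both groups contain (u−6*z−5), giving (7*u−z)*(u−6*z−5).

(7*u−z)*(9*u−14*z+6)*(u−6*z−5)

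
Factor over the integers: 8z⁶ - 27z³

Pull out the common factor z³, leaving 8z³ - 27.
Recognize a difference of cubes with the parts 2z and 3.

z³(2z - 3)(4z² + 6z + 9)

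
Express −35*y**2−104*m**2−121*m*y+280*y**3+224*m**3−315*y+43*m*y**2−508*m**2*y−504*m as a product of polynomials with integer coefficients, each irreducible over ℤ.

(4*m−7*y−7)*(7*m−8*y+9)*(8*m+5*y)

Group: 7*m*(32*m**2−36*m*y−56*m−35*y**2−35*y) + (−8*y+9)*(32*m**2−36*m*y−56*m−35*y**2−35*y); both groups contain (32*m**2−36*m*y−56*m−35*y**2−35*y), so (7*m−8*y+9) is a factor with cofactor 32*m**2−36*m*y−56*m−35*y**2−35*y.
The cofactor groups again: 32*m**2−36*m*y−56*m−35*y**2−35*y = 8*m*(4*m−7*y−7) + 5*y*(4*m−7*y−7); both groups contain (4*m−7*y−7), giving (8*m+5*y)*(4*m−7*y−7).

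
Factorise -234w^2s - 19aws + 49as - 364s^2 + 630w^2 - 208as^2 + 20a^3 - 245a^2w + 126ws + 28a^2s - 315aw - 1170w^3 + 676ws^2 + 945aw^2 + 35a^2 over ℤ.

Group: a(20a^2 - 125aw - 52as + 35a + 195w^2 + 169ws - 105w - 91s) + (-6w + 4s)(20a^2 - 125aw - 52as + 35a + 195w^2 + 169ws - 105w - 91s); both groups contain (20a^2 - 125aw - 52as + 35a + 195w^2 + 169ws - 105w - 91s), so (a - 6w + 4s) is a factor with cofactor 20a^2 - 125aw - 52as + 35a + 195w^2 + 169ws - 105w - 91s.
The cofactor groups again: 20a^2 - 125aw - 52as + 35a + 195w^2 + 169ws - 105w - 91s = 5a(4a - 13w + 7) + (-15w - 13s)(4a - 13w + 7); both groups contain (4a - 13w + 7), giving (5a - 15w - 13s)(4a - 13w + 7).

(4a - 13w + 7)(5a - 15w - 13s)(a - 6w + 4s)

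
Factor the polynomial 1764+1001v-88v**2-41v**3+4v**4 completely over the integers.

(4v+7)(v+4)(v-7)(v-9)

Trying the rational-root candidates, v = -4 is a root, giving the factor (v+4) and quotient 4v**3-57v**2+140v+441.
Next, v = -7/4 is a root, giving the factor (4v+7) and quotient v**2-16v+63.
The remaining quadratic factors as (v-9)(v-7).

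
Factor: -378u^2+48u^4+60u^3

Pull out the common factor 6u^2, then factor the remaining trinomial.

6u^2(2u+7)(4u-9)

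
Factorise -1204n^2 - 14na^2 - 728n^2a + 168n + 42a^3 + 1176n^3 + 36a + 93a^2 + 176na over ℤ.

Group: 6n(196n^2 - 56na - 168n - 21a^2 - 36a) + (-2a - 1)(196n^2 - 56na - 168n - 21a^2 - 36a); both groups contain (196n^2 - 56na - 168n - 21a^2 - 36a), so (6n - 2a - 1) is a factor with cofactor 196n^2 - 56na - 168n - 21a^2 - 36a.
The cofactor groups again: 196n^2 - 56na - 168n - 21a^2 - 36a = 14n(14n + 3a) + (-7a - 12)(14n + 3a); both groups contain (14n + 3a), giving (14n - 7a - 12)(14n + 3a).

(6n - 2a - 1)(14n - 7a - 12)(14n + 3a)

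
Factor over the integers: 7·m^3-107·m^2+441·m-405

(7·m-9)·(m-5)·(m-9)

Testing divisors of the constant over divisors of the leading coefficient, m = 9/7 is a root, so (7·m-9) is a factor; dividing leaves m^2-14·m+45.
The remaining quadratic factors as (m-9)(m-5).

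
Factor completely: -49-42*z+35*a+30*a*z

(5*a-7)*(6*z+7)

Group as (30*a*z+35*a) + (-42*z-49) = 5*a*(6*z+7) - 7*(6*z+7).
Both groups share the factor (6*z+7).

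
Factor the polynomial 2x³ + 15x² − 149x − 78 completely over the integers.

By the rational root theorem, x = −13 is a root, so (x + 13) divides it; the quotient is 2x² − 11x − 6.
The remaining quadratic factors as (2x + 1)(x − 6).

(2x + 1)(x + 13)(x − 6)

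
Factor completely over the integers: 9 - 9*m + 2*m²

Need a pair with product 2·9 = 18 and sum -9: that's -3 and -6.
Split the middle term: 2*m² - 3*m - 6*m + 9 = m*(2*m - 3) - 3*(2*m - 3).

(2*m - 3)*(m - 3)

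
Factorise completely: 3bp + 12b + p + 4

Group as (3bp + 12b) + (p + 4) = 3b(p + 4) + (p + 4).
Both groups share the factor (p + 4).

(3b + 1)(p + 4)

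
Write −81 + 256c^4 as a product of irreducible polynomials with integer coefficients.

Difference of squares twice: with A = 4c and B = 3, A⁴ − B⁴ = (A² − B²)(A² + B²), and A² − B² factors again.

(4c + 3)(4c − 3)(16c^2 + 9)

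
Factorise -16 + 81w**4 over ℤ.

Difference of squares twice: with A = 3w and B = 2, A⁴ − B⁴ = (A² − B²)(A² + B²), and A² − B² factors again.

(3w + 2)(3w - 2)(9w**2 + 4)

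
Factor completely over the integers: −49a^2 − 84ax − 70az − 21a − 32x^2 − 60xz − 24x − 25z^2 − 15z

Group: −7a(7a + 4x + 5z + 3) + (−8x − 5z)(7a + 4x + 5z + 3); both groups contain (7a + 4x + 5z + 3).

−(7a + 4x + 5z + 3)(7a + 8x + 5z)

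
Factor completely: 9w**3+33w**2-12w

3w(3w-1)(w+4)

Pull out the common factor 3w, then factor the remaining trinomial.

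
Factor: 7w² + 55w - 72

(7w - 8)(w + 9)

Need a pair with product 7·(-72) = -504 and sum 55: that's 63 and -8.
Split the middle term: 7w² + 63w - 8w - 72 = 7w(w + 9) - 8(w + 9).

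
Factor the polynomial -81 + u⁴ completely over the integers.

(u + 3)·(u - 3)·(u² + 9)

Write as (u²)² − (9)², then factor u² - 9 once more.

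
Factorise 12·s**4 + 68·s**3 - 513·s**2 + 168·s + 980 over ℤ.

Among the possible rational roots, s = 7/2 is a root, so (2·s - 7) is a factor; dividing leaves 6·s**3 + 55·s**2 - 64·s - 140.
Next, s = -10 is a root, so (s + 10) is a factor; dividing leaves 6·s**2 - 5·s - 14.
The remaining quadratic factors as (6·s + 7)(s - 2).

(2·s - 7)·(6·s + 7)·(s + 10)·(s - 2)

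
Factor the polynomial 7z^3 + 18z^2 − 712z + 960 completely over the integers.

Trying the rational-root candidates, z = 10/7 is a root, so (7z − 10) divides it; the quotient is z^2 + 4z − 96.
The remaining quadratic factors as (z − 8)(z + 12).

(7z − 10)(z + 12)(z − 8)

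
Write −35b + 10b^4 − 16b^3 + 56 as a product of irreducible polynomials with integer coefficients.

Group as (10b^4 − 35b) + (−16b^3 + 56) = 5b(2b^3 − 7) − 8(2b^3 − 7).
Both groups share the factor (2b^3 − 7).

(5b − 8)(2b^3 − 7)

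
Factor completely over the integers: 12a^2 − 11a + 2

Need a pair with product 12·2 = 24 and sum −11: that's −8 and −3.
Split the middle term: 12a^2 − 8a − 3a + 2 = 4a(3a − 2) − (3a − 2).

(3a − 2)(4a − 1)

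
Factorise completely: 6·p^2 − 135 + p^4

Substitute u = p^2 to get a quadratic in u, then factor.
p^2 + 15 is irreducible over ℤ (always positive, so no real roots).
p^2 − 9 is a difference of squares.

(p + 3)·(p − 3)·(p^2 + 15)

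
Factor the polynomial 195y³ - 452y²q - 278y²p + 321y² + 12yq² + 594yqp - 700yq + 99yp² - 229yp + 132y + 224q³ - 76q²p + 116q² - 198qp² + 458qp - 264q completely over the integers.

(15y - 14q - 11p + 12)(y - 2q)(13y + 8q - 9p + 11)

Group: 13y(15y² - 44yq - 11yp + 12y + 28q² + 22qp - 24q) + (8q - 9p + 11)(15y² - 44yq - 11yp + 12y + 28q² + 22qp - 24q); both groups contain (15y² - 44yq - 11yp + 12y + 28q² + 22qp - 24q), so (13y + 8q - 9p + 11) is a factor with cofactor 15y² - 44yq - 11yp + 12y + 28q² + 22qp - 24q.
The cofactor groups again: 15y² - 44yq - 11yp + 12y + 28q² + 22qp - 24q = y(15y - 14q - 11p + 12) - 2q(15y - 14q - 11p + 12); both groups contain (15y - 14q - 11p + 12), giving (y - 2q)(15y - 14q - 11p + 12).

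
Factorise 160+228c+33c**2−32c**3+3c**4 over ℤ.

(3c+4)(c+1)(c−5)(c−8)

Among the possible rational roots, c = −1 is a root, so (c+1) divides it; the quotient is 3c**3−35c**2+68c+160.
Then c = 8 is a root, giving the factor (c−8) and quotient 3c**2−11c−20.
The remaining quadratic factors as (3c+4)(c−5).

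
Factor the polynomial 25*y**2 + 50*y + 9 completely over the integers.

Need a pair with product 25·9 = 225 and sum 50: that's 45 and 5.
Split the middle term: 25*y**2 + 45*y + 5*y + 9 = 5*y*(5*y + 9) + (5*y + 9).

(5*y + 1)*(5*y + 9)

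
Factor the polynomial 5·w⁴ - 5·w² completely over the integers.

Factor out 5·w², leaving w² - 1, which is a difference of two squares.

5·w²·(w + 1)·(w - 1)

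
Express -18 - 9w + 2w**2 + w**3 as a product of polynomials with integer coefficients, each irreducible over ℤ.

Among the possible rational roots, w = -2 is a root, giving the factor (w + 2) and quotient w**2 - 9.
The remaining quadratic factors as (w + 3)(w - 3).

(w + 2)(w + 3)(w - 3)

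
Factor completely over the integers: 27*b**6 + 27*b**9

27*b**6*(b + 1)*(b**2 - b + 1)

Every term has a factor of 27*b**6; factoring it out leaves b**3 + 1.
Recognize a sum of cubes with the parts 1 and b.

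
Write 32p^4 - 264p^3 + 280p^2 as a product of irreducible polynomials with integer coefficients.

8p^2(4p - 5)(p - 7)

Pull out the common factor 8p^2, then factor the remaining trinomial.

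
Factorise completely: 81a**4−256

(3a+4)(3a−4)(9a**2+16)

Difference of squares twice: with A = 3a and B = 4, A⁴ − B⁴ = (A² − B²)(A² + B²), and A² − B² factors again.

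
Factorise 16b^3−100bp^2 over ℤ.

4b(2b+5p)(2b−5p)

Every term has a factor of 4b. Then 4b^2−25p^2 = (2b)² − (5p)².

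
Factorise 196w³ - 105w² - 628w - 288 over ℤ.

(4w - 9)(7w + 4)(7w + 8)

By the rational root theorem, w = -4/7 is a root, so (7w + 4) divides it; the quotient is 28w² - 31w - 72.
The remaining quadratic factors as (4w - 9)(7w + 8).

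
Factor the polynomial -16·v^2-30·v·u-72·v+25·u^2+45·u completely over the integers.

-(8·v-5·u)·(2·v+5·u+9)

Group: -8·v·(2·v+5·u+9) + 5·u·(2·v+5·u+9); both groups contain (2·v+5·u+9).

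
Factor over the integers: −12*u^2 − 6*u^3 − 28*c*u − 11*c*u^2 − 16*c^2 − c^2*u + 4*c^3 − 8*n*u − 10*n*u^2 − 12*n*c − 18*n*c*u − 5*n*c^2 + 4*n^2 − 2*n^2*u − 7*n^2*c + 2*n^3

Group: n*(2*n^2 + n*c + 4*n*u + 4*n − c^2 + c*u + 4*c + 2*u^2 + 4*u) + (−4*c − 3*u)*(2*n^2 + n*c + 4*n*u + 4*n − c^2 + c*u + 4*c + 2*u^2 + 4*u); both groups contain (2*n^2 + n*c + 4*n*u + 4*n − c^2 + c*u + 4*c + 2*u^2 + 4*u), so (n − 4*c − 3*u) is a factor with cofactor 2*n^2 + n*c + 4*n*u + 4*n − c^2 + c*u + 4*c + 2*u^2 + 4*u.
The cofactor groups again: 2*n^2 + n*c + 4*n*u + 4*n − c^2 + c*u + 4*c + 2*u^2 + 4*u = 2*n*(n + c + u) + (−c + 2*u + 4)*(n + c + u); both groups contain (n + c + u), giving (2*n − c + 2*u + 4)*(n + c + u).

(n − 4*c − 3*u)*(2*n − c + 2*u + 4)*(n + c + u)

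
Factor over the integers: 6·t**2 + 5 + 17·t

(2·t + 5)·(3·t + 1)

Need a pair with product 6·5 = 30 and sum 17: that's 2 and 15.
Split the middle term: 6·t**2 + 2·t + 15·t + 5 = 2·t·(3·t + 1) + 5·(3·t + 1).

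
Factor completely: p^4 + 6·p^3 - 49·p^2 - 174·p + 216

Testing divisors of the constant over divisors of the leading coefficient, p = 1 is a root, so (p - 1) is a factor; dividing leaves p^3 + 7·p^2 - 42·p - 216.
Next, p = -4 is a root, so (p + 4) divides it; the quotient is p^2 + 3·p - 54.
The remaining quadratic factors as (p + 9)(p - 6).

(p + 4)·(p + 9)·(p - 1)·(p - 6)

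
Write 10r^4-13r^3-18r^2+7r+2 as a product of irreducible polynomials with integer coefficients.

Trying the rational-root candidates, r = -1 is a root, so (r+1) is a factor; dividing leaves 10r^3-23r^2+5r+2.
Next, r = 1/2 is a root, so (2r-1) divides it; the quotient is 5r^2-9r-2.
The remaining quadratic factors as (5r+1)(r-2).

(2r-1)(5r+1)(r+1)(r-2)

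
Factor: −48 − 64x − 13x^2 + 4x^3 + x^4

Testing divisors of the constant over divisors of the leading coefficient, x = −4 is a root, so (x + 4) divides it; the quotient is x^3 − 13x − 12.
Next, x = −1 is a root, so (x + 1) is a factor; dividing leaves x^2 − x − 12.
The remaining quadratic factors as (x + 3)(x − 4).

(x + 1)(x + 3)(x + 4)(x − 4)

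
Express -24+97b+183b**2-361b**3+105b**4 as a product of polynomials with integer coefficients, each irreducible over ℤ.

Testing divisors of the constant over divisors of the leading coefficient, b = 8/3 is a root, so (3b-8) divides it; the quotient is 35b**3-27b**2-11b+3.
Next, b = 1 is a root, so (b-1) divides it; the quotient is 35b**2+8b-3.
The remaining quadratic factors as (7b+3)(5b-1).

(3b-8)(5b-1)(7b+3)(b-1)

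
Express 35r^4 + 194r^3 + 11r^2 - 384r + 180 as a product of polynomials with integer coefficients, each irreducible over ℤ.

Among the possible rational roots, r = 3/5 is a root, so (5r - 3) divides it; the quotient is 7r^3 + 43r^2 + 28r - 60.
Next, r = 6/7 is a root, so (7r - 6) is a factor; dividing leaves r^2 + 7r + 10.
The remaining quadratic factors as (r + 5)(r + 2).

(5r - 3)(7r - 6)(r + 2)(r + 5)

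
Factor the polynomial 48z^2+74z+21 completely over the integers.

Need a pair with product 48·21 = 1008 and sum 74: that's 18 and 56.
Split the middle term: 48z^2+18z + 56z+21 = 6z(8z+3) + 7(8z+3).

(6z+7)(8z+3)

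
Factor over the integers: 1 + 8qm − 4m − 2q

(2q − 1)(4m − 1)

Group as (8qm − 2q) + (−4m + 1) = 2q(4m − 1) − (4m − 1).
Both groups share the factor (4m − 1).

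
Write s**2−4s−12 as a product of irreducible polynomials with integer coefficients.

Two integers with product −12 and sum −4 are 2 and −6.

(s+2)(s−6)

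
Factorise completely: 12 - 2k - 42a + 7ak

Group as (7ak - 42a) + (-2k + 12) = 7a(k - 6) - 2(k - 6).
Both groups share the factor (k - 6).

(7a - 2)(k - 6)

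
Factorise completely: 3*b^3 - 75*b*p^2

Factor out 3*b, leaving b^2 - 25*p^2, which is a difference of two squares.

3*b*(b + 5*p)*(b - 5*p)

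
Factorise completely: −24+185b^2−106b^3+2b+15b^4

Testing divisors of the constant over divisors of the leading coefficient, b = 4 is a root, giving the factor (b−4) and quotient 15b^3−46b^2+b+6.
Next, b = 3 is a root, so (b−3) is a factor; dividing leaves 15b^2−b−2.
The remaining quadratic factors as (3b+1)(5b−2).

(3b+1)(5b−2)(b−3)(b−4)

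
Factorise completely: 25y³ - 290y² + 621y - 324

Trying the rational-root candidates, y = 4/5 is a root, so (5y - 4) divides it; the quotient is 5y² - 54y + 81.
The remaining quadratic factors as (y - 9)(5y - 9).

(5y - 4)(5y - 9)(y - 9)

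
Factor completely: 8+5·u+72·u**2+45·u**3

Group as (45·u**3+5·u) + (72·u**2+8) = 5·u·(9·u**2+1) + 8·(9·u**2+1).
Both groups share the factor (9·u**2+1).

(5·u+8)·(9·u**2+1)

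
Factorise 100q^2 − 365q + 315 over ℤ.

5(4q − 9)(5q − 7)

Pull out the common factor 5, then factor the remaining trinomial.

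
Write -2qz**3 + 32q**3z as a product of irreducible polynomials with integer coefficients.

2qz(4q + z)(4q - z)

Factor out 2qz, leaving 16q**2 - z**2, which is a difference of two squares.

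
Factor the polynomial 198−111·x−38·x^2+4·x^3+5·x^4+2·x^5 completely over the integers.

(2·x−3)·(x+3)·(x−2)·(x^2+3·x+11)

Trying the rational-root candidates, x = 3/2 is a root, so (2·x−3) is a factor; dividing leaves x^4+4·x^3+8·x^2−7·x−66.
Continuing, x = 2 is a root, giving the factor (x−2) and quotient x^3+6·x^2+20·x+33.
Continuing, x = −3 is a root, so (x+3) is a factor; dividing leaves x^2+3·x+11.
The quadratic x^2+3·x+11 has discriminant −35 < 0 and is irreducible over ℤ.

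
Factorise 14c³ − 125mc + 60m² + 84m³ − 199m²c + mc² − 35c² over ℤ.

Group: 7m(12m² − 25mc − 7c²) + (−2c + 5)(12m² − 25mc − 7c²); both groups contain (12m² − 25mc − 7c²), so (7m − 2c + 5) is a factor with cofactor 12m² − 25mc − 7c².
The cofactor groups again: 12m² − 25mc − 7c² = 4m(3m − 7c) + c(3m − 7c); both groups contain (3m − 7c), giving (4m + c)(3m − 7c).

(7m − 2c + 5)(3m − 7c)(4m + c)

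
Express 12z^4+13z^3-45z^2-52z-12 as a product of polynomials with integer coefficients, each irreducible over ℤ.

By the rational root theorem, z = -2 is a root, so (z+2) is a factor; dividing leaves 12z^3-11z^2-23z-6.
Then z = -3/4 is a root, so (4z+3) is a factor; dividing leaves 3z^2-5z-2.
The remaining quadratic factors as (3z+1)(z-2).

(3z+1)(4z+3)(z+2)(z-2)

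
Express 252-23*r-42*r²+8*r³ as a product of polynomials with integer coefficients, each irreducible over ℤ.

(2*r-7)*(4*r+9)*(r-4)

Testing divisors of the constant over divisors of the leading coefficient, r = 7/2 is a root, so (2*r-7) is a factor; dividing leaves 4*r²-7*r-36.
The remaining quadratic factors as (4*r+9)(r-4).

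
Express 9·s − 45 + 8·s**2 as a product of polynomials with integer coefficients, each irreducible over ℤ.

(8·s − 15)·(s + 3)

Need a pair with product 8·(−45) = −360 and sum 9: that's 24 and −15.
Split the middle term: 8·s**2 + 24·s − 15·s − 45 = 8·s·(s + 3) − 15·(s + 3).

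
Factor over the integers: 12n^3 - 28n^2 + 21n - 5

Trying the rational-root candidates, n = 1 is a root, so (n - 1) is a factor; dividing leaves 12n^2 - 16n + 5.
The remaining quadratic factors as (6n - 5)(2n - 1).

(2n - 1)(6n - 5)(n - 1)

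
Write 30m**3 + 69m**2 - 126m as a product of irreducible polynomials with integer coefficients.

Pull out the common factor 3m, then factor the remaining trinomial.

3m(2m + 7)(5m - 6)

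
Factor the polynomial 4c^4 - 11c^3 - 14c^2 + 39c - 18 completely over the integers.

(4c - 3)(c + 2)(c - 1)(c - 3)

Testing divisors of the constant over divisors of the leading coefficient, c = 3/4 is a root, giving the factor (4c - 3) and quotient c^3 - 2c^2 - 5c + 6.
Then c = 3 is a root, so (c - 3) is a factor; dividing leaves c^2 + c - 2.
The remaining quadratic factors as (c - 1)(c + 2).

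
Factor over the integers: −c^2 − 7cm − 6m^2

−(c + 6m)(c + m)

Group: −c(c + m) − 6m(c + m); both groups contain (c + m).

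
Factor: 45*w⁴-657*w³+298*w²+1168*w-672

(3*w+4)*(3*w-4)*(5*w-3)*(w-14)

By the rational root theorem, w = -4/3 is a root, giving the factor (3*w+4) and quotient 15*w³-239*w²+418*w-168.
Next, w = 14 is a root, so (w-14) divides it; the quotient is 15*w²-29*w+12.
The remaining quadratic factors as (5*w-3)(3*w-4).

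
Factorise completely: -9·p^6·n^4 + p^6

Pull out the common factor p^6, leaving -9·n^4 + 1.
Recognize a difference of squares with the parts 1 and 3·n^2.

-p^6·(3·n^2 + 1)·(3·n^2 - 1)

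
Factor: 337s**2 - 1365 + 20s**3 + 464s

Among the possible rational roots, s = 7/5 is a root, so (5s - 7) is a factor; dividing leaves 4s**2 + 73s + 195.
The remaining quadratic factors as (s + 15)(4s + 13).

(4s + 13)(5s - 7)(s + 15)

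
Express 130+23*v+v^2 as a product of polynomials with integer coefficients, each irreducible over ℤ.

(v+10)*(v+13)

Two integers with product 130 and sum 23 are 10 and 13.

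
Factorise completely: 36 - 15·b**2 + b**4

(b**2 - 12)·(b**2 - 3)

Substitute u = b**2 to get a quadratic in u, then factor.
b**2 - 12 is irreducible over ℤ (12 is not a perfect square).
b**2 - 3 is irreducible over ℤ (3 is not a perfect square).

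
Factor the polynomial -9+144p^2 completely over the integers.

Every term has a factor of 9. Then 16p^2-1 = (4p)² − (1)².

9(4p+1)(4p-1)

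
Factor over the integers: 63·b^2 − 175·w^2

7·(3·b + 5·w)·(3·b − 5·w)

Factor out 7, leaving 9·b^2 − 25·w^2, which is a difference of two squares.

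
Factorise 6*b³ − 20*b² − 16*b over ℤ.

Pull out the common factor 2*b, then factor the remaining trinomial.

2*b*(3*b + 2)*(b − 4)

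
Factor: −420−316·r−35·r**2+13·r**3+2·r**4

By the rational root theorem, r = −6 is a root, so (r+6) divides it; the quotient is 2·r**3+r**2−41·r−70.
Next, r = 5 is a root, so (r−5) divides it; the quotient is 2·r**2+11·r+14.
The remaining quadratic factors as (2·r+7)(r+2).

(2·r+7)·(r+2)·(r+6)·(r−5)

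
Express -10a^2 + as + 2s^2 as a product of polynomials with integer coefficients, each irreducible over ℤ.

-(2a - s)(5a + 2s)

Group: -2a(5a + 2s) + s(5a + 2s); both groups contain (5a + 2s).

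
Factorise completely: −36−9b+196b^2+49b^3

Testing divisors of the constant over divisors of the leading coefficient, b = −3/7 is a root, so (7b+3) is a factor; dividing leaves 7b^2+25b−12.
The remaining quadratic factors as (7b−3)(b+4).

(7b+3)(7b−3)(b+4)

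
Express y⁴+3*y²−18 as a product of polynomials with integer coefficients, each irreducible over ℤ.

(y²+6)*(y²−3)

Substitute u = y² to get a quadratic in u, then factor.
y²+6 is irreducible over ℤ (always positive, so no real roots).
y²−3 is irreducible over ℤ (3 is not a perfect square).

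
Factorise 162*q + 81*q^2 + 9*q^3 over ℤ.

9*q*(q + 3)*(q + 6)

Pull out the common factor 9*q, then factor the remaining trinomial.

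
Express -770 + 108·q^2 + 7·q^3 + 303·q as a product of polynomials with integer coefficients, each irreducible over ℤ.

By the rational root theorem, q = 11/7 is a root, so (7·q - 11) is a factor; dividing leaves q^2 + 17·q + 70.
The remaining quadratic factors as (q + 10)(q + 7).

(7·q - 11)·(q + 10)·(q + 7)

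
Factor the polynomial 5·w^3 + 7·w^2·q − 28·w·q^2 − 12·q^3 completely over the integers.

(w − 2·q)·(5·w + 2·q)·(w + 3·q)

Group: 5·w·(w^2 + w·q − 6·q^2) + 2·q·(w^2 + w·q − 6·q^2); both groups contain (w^2 + w·q − 6·q^2), so (5·w + 2·q) is a factor with cofactor w^2 + w·q − 6·q^2.
The cofactor groups again: w^2 + w·q − 6·q^2 = w·(w + 3·q) − 2·q·(w + 3·q); both groups contain (w + 3·q), giving (w − 2·q)·(w + 3·q).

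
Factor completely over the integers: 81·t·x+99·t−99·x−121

(9·t−11)·(9·x+11)

Group as (81·t·x+99·t) + (−99·x−121) = 9·t·(9·x+11) − 11·(9·x+11).
Both groups share the factor (9·x+11).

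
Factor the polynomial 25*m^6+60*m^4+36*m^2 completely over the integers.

m^2*(5*m^2+6)^2

Pull out the common factor m^2, leaving 25*m^4+60*m^2+36.
Recognize a perfect-square trinomial with the parts 6 and 5*m^2.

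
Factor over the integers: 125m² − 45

5(5m + 3)(5m − 3)

Factor out 5, leaving 25m² − 9, which is a difference of two squares.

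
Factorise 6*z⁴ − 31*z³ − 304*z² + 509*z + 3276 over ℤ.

Testing divisors of the constant over divisors of the leading coefficient, z = −7/2 is a root, so (2*z + 7) is a factor; dividing leaves 3*z³ − 26*z² − 61*z + 468.
Then z = 9 is a root, giving the factor (z − 9) and quotient 3*z² + z − 52.
The remaining quadratic factors as (3*z + 13)(z − 4).

(2*z + 7)*(3*z + 13)*(z − 4)*(z − 9)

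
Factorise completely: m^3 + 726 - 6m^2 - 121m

Trying the rational-root candidates, m = 6 is a root, so (m - 6) is a factor; dividing leaves m^2 - 121.
The remaining quadratic factors as (m + 11)(m - 11).

(m + 11)(m - 11)(m - 6)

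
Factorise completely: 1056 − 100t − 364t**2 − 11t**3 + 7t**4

Testing divisors of the constant over divisors of the leading coefficient, t = 8 is a root, so (t − 8) is a factor; dividing leaves 7t**3 + 45t**2 − 4t − 132.
Then t = −6 is a root, so (t + 6) divides it; the quotient is 7t**2 + 3t − 22.
The remaining quadratic factors as (t + 2)(7t − 11).

(7t − 11)(t + 2)(t + 6)(t − 8)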